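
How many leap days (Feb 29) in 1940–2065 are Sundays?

Leap years in 1940–2065: 32 of them.
Feb 29 weekday advances by 5 (mod 7) from one leap year to the next four years later (or differs when a century non-leap intervenes).
Leap-day weekdays: 1940:Thu 1944:Tue 1948:Sun✓ 1952:Fri 1956:Wed 1960:Mon 1964:Sat 1968:Thu 1972:Tue 1976:Sun✓ 1980:Fri 1984:Wed 1988:Mon …(6 more)… 2016:Mon 2020:Sat 2024:Thu 2028:Tue 2032:Sun✓ 2036:Fri 2040:Wed 2044:Mon 2048:Sat 2052:Thu 2056:Tue 2060:Sun✓ 2064:Fri
Sunday: 1948, 1976, 2004, 2032, 2060 → 5.

5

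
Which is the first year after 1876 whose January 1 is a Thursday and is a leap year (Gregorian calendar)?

1880

Jan 1 advances by 2 weekdays after a leap year and by 1 after a common year.
1876: Jan 1 is Saturday (leap).
1877: Monday
1878: Tuesday
1879: Wednesday
1880: Thursday (leap)
1880 begins on a Thursday and is a leap year.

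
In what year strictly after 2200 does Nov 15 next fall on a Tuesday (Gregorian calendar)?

From one year to the next, a fixed date's weekday advances by 1, or by 2 when a Feb 29 lies between the two dates.
2200: November 15 is Saturday.
2201: Sunday (+1)
2202: Monday (+1)
2203: Tuesday (+1)
Nov 15 falls on a Tuesday in 2203.

2203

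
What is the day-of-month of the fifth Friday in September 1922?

September 1, 1922 is a Friday, so the first Friday is the 1st.
The fifth Friday is 1 + 28 = 29.

29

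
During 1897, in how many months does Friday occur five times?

A month of length L has five Fridays iff its first Friday is on day ≤ L−28 (so day 1–3 in a 31-day month, 1–2 in a 30-day month, day 1 in a leap February).
Checking each month of 1897: Jan starts Fri (31d) ✓; Feb starts Mon (28d); Mar starts Mon (31d); Apr starts Thu (30d) ✓; May starts Sat (31d); Jun starts Tue (30d); Jul starts Thu (31d) ✓; Aug starts Sun (31d); Sep starts Wed (30d); Oct starts Fri (31d) ✓; Nov starts Mon (30d); Dec starts Wed (31d) ✓.
Five-Friday months: January, April, July, October, December → 5.

5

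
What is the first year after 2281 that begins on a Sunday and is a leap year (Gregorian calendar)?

2288

Jan 1 advances by 2 weekdays after a leap year and by 1 after a common year.
2281: Jan 1 is Saturday.
2282: Sunday
2283: Monday
2284: Tuesday (leap)
2285: Thursday
2286: Friday
2287: Saturday
2288: Sunday (leap)
2288 begins on a Sunday and is a leap year.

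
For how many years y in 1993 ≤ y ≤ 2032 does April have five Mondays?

April has 30 days; it has five Mondays when Monday falls among the first (month-length − 28) days — i.e. when April 1 is one of Monday/Sunday.
April 1 by year: 1993:Thu 1994:Fri 1995:Sat 1996:Mon✓ 1997:Tue 1998:Wed 1999:Thu 2000:Sat 2001:Sun✓ 2002:Mon✓ 2003:Tue 2004:Thu 2005:Fri 2006:Sat 2007:Sun✓ …(10 more)… 2018:Sun✓ 2019:Mon✓ 2020:Wed 2021:Thu 2022:Fri 2023:Sat 2024:Mon✓ 2025:Tue 2026:Wed 2027:Thu 2028:Sat 2029:Sun✓ 2030:Mon✓ 2031:Tue 2032:Thu
Years with five Mondays: 1996, 2001, 2002, 2007, 2012, 2013, 2018, 2019, 2024, 2029, 2030 → 11.

11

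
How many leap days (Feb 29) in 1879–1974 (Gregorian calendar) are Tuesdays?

Leap years in 1879–1974: 23 of them.
Feb 29 weekday advances by 5 (mod 7) from one leap year to the next four years later (or differs when a century non-leap intervenes).
Leap-day weekdays: 1880:Sun 1884:Fri 1888:Wed 1892:Mon 1896:Sat 1904:Mon 1908:Sat 1912:Thu 1916:Tue✓ 1920:Sun 1924:Fri 1928:Wed 1932:Mon 1936:Sat 1940:Thu 1944:Tue✓ 1948:Sun 1952:Fri 1956:Wed 1960:Mon 1964:Sat 1968:Thu 1972:Tue✓
Tuesday: 1916, 1944, 1972 → 3.

3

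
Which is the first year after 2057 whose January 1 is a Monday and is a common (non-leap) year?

Jan 1 advances by 2 weekdays after a leap year and by 1 after a common year.
2057: Jan 1 is Monday.
2058: Tuesday
2059: Wednesday
2060: Thursday (leap)
2061: Saturday
2062: Sunday
2063: Monday
2063 begins on a Monday and is a common year.

2063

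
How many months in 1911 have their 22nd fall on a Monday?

1

Check the 22nd of each month of 1911: Jan 22: Sun, Feb 22: Wed, Mar 22: Wed, Apr 22: Sat, May 22: Mon, Jun 22: Thu, Jul 22: Sat, Aug 22: Tue, Sep 22: Fri, Oct 22: Sun, Nov 22: Wed, Dec 22: Fri.
Monday occurs in May — 1 month.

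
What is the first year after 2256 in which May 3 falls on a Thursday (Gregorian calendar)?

From one year to the next, a fixed date's weekday advances by 1, or by 2 when a Feb 29 lies between the two dates.
2256: May 3 is Saturday.
2257: Sunday (+1)
2258: Monday (+1)
2259: Tuesday (+1)
2260: Thursday (+2)
May 3 falls on a Thursday in 2260.

2260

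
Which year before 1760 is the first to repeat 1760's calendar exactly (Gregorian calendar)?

1732

Two years share a calendar iff Jan 1 falls on the same weekday and both are leap or both are common. 1760: Jan 1 is Tuesday, leap year.
1759: Jan 1 Monday, common
1758: Jan 1 Sunday, common
1757: Jan 1 Saturday, common
1756: Jan 1 Thursday, leap
1755: Jan 1 Wednesday, common
1754: Jan 1 Tuesday, common
1753: Jan 1 Monday, common
1752: Jan 1 Saturday, leap
1751: Jan 1 Friday, common
1750: Jan 1 Thursday, common
1749: Jan 1 Wednesday, common
1748: Jan 1 Monday, leap
1747: Jan 1 Sunday, common
1746: Jan 1 Saturday, common
1745: Jan 1 Friday, common
1744: Jan 1 Wednesday, leap
1743: Jan 1 Tuesday, common
1742: Jan 1 Monday, common
1741: Jan 1 Sunday, common
1740: Jan 1 Friday, leap
1739: Jan 1 Thursday, common
1738: Jan 1 Wednesday, common
1737: Jan 1 Tuesday, common
1736: Jan 1 Sunday, leap
1735: Jan 1 Saturday, common
1734: Jan 1 Friday, common
1733: Jan 1 Thursday, common
1732: Jan 1 Tuesday, leap
1732 matches on both conditions.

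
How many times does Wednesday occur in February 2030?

4

February 2030 has 28 days and begins on Friday.
The first Wednesday is February 6.
Wednesdays fall on 6, 13, 20, 27 — that's 4.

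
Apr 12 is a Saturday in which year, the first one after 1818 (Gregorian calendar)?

From one year to the next, a fixed date's weekday advances by 1, or by 2 when a Feb 29 lies between the two dates.
1818: April 12 is Sunday.
1819: Monday (+1)
1820: Wednesday (+2)
1821: Thursday (+1)
1822: Friday (+1)
1823: Saturday (+1)
Apr 12 falls on a Saturday in 1823.

1823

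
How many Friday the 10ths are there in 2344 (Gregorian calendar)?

2

Check the 10th of each month of 2344: Jan 10: Mon, Feb 10: Thu, Mar 10: Fri, Apr 10: Mon, May 10: Wed, Jun 10: Sat, Jul 10: Mon, Aug 10: Thu, Sep 10: Sun, Oct 10: Tue, Nov 10: Fri, Dec 10: Sun.
Friday occurs in March, November — 2 months.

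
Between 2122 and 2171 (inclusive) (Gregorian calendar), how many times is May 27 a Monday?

Track May 27's weekday year by year (advancing +1, or +2 across a Feb 29):
  2122: Wed  2123: Thu (+1)  2124: Sat (+2)  2125: Sun (+1)  2126: Mon (+1) ✓
  2127: Tue (+1)  2128: Thu (+2)  2129: Fri (+1)  2130: Sat (+1)  2131: Sun (+1)
  2132: Tue (+2)  2133: Wed (+1)  2134: Thu (+1)  2135: Fri (+1)  … (22 more years) …
  2158: Sat (+1)  2159: Sun (+1)  2160: Tue (+2)  2161: Wed (+1)  2162: Thu (+1)
  2163: Fri (+1)  2164: Sun (+2)  2165: Mon (+1) ✓  2166: Tue (+1)  2167: Wed (+1)
  2168: Fri (+2)  2169: Sat (+1)  2170: Sun (+1)  2171: Mon (+1) ✓
Monday years: 2126, 2137, 2143, 2148, 2154, 2165, 2171 — 7 in total.

7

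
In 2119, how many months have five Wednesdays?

A month of length L has five Wednesdays iff its first Wednesday is on day ≤ L−28 (so day 1–3 in a 31-day month, 1–2 in a 30-day month, day 1 in a leap February).
Checking each month of 2119: Jan starts Sun (31d); Feb starts Wed (28d); Mar starts Wed (31d) ✓; Apr starts Sat (30d); May starts Mon (31d) ✓; Jun starts Thu (30d); Jul starts Sat (31d); Aug starts Tue (31d) ✓; Sep starts Fri (30d); Oct starts Sun (31d); Nov starts Wed (30d) ✓; Dec starts Fri (31d).
Five-Wednesday months: March, May, August, November → 4.

4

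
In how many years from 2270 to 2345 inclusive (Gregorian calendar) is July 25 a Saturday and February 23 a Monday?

Check each year's weekday for July 25 and February 23:
  2270: Mon/Wed  2271: Tue/Thu  2272: Thu/Fri  2273: Fri/Sun  2274: Sat/Mon ✓  2275: Sun/Tue  2276: Tue/Wed  2277: Wed/Fri  2278: Thu/Sat  2279: Fri/Sun  2280: Sun/Mon  2281: Mon/Wed  2282: Tue/Thu  2283: Wed/Fri  …(48 more)…  2332: Mon/Tue  2333: Tue/Thu  2334: Wed/Fri  2335: Thu/Sat  2336: Sat/Sun  2337: Sun/Tue  2338: Mon/Wed  2339: Tue/Thu  2340: Thu/Fri  2341: Fri/Sun  2342: Sat/Mon ✓  2343: Sun/Tue  2344: Tue/Wed  2345: Wed/Fri
Both conditions hold in: 2274, 2285, 2291, 2303, 2314, 2325, 2331, 2342 — 8.

8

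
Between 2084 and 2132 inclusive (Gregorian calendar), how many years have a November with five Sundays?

November has 30 days; it has five Sundays when Sunday falls among the first (month-length − 28) days — i.e. when November 1 is one of Sunday/Saturday.
November 1 by year: 2084:Wed 2085:Thu 2086:Fri 2087:Sat✓ 2088:Mon 2089:Tue 2090:Wed 2091:Thu 2092:Sat✓ 2093:Sun✓ 2094:Mon 2095:Tue 2096:Thu 2097:Fri 2098:Sat✓ …(19 more)… 2118:Tue 2119:Wed 2120:Fri 2121:Sat✓ 2122:Sun✓ 2123:Mon 2124:Wed 2125:Thu 2126:Fri 2127:Sat✓ 2128:Mon 2129:Tue 2130:Wed 2131:Thu 2132:Sat✓
Years with five Sundays: 2087, 2092, 2093, 2098, 2099, 2104, 2105, 2110, 2111, 2116, 2121, 2122, 2127, 2132 → 14.

14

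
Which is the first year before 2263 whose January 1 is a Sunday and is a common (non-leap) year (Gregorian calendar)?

2254

Jan 1 advances by 2 weekdays after a leap year and by 1 after a common year.
2263: Jan 1 is Thursday.
2262: Wednesday
2261: Tuesday
2260: Sunday (leap)
2259: Saturday
2258: Friday
2257: Thursday
2256: Tuesday (leap)
2255: Monday
2254: Sunday
2254 begins on a Sunday and is a common year.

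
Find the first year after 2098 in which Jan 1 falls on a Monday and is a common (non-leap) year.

2103

Jan 1 advances by 2 weekdays after a leap year and by 1 after a common year.
2098: Jan 1 is Wednesday.
2099: Thursday
2100: Friday
2101: Saturday
2102: Sunday
2103: Monday
2103 begins on a Monday and is a common year.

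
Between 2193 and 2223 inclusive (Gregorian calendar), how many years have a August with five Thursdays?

August has 31 days; it has five Thursdays when Thursday falls among the first (month-length − 28) days — i.e. when August 1 is one of Thursday/Wednesday/Tuesday.
August 1 by year: 2193:Thu✓ 2194:Fri 2195:Sat 2196:Mon 2197:Tue✓ 2198:Wed✓ 2199:Thu✓ 2200:Fri 2201:Sat 2202:Sun 2203:Mon 2204:Wed✓ 2205:Thu✓ 2206:Fri 2207:Sat 2208:Mon 2209:Tue✓ 2210:Wed✓ 2211:Thu✓ 2212:Sat 2213:Sun 2214:Mon 2215:Tue✓ 2216:Thu✓ 2217:Fri 2218:Sat 2219:Sun 2220:Tue✓ 2221:Wed✓ 2222:Thu✓ 2223:Fri
Years with five Thursdays: 2193, 2197, 2198, 2199, 2204, 2205, 2209, 2210, 2211, 2215, 2216, 2220, 2221, 2222 → 14.

14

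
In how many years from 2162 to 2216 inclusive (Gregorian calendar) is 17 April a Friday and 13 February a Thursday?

Check each year's weekday for 17 April and 13 February:
  2162: Sat/Sat  2163: Sun/Sun  2164: Tue/Mon  2165: Wed/Wed  2166: Thu/Thu  2167: Fri/Fri  2168: Sun/Sat  2169: Mon/Mon  2170: Tue/Tue  2171: Wed/Wed  2172: Fri/Thu ✓  2173: Sat/Sat  2174: Sun/Sun  2175: Mon/Mon  …(27 more)…  2203: Sun/Sun  2204: Tue/Mon  2205: Wed/Wed  2206: Thu/Thu  2207: Fri/Fri  2208: Sun/Sat  2209: Mon/Mon  2210: Tue/Tue  2211: Wed/Wed  2212: Fri/Thu ✓  2213: Sat/Sat  2214: Sun/Sun  2215: Mon/Mon  2216: Wed/Tue
Both conditions hold in: 2172, 2212 — 2.

2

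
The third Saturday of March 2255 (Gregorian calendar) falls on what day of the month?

March 1, 2255 is a Thursday, so the first Saturday is the 3rd.
The third Saturday is 3 + 14 = 17.

17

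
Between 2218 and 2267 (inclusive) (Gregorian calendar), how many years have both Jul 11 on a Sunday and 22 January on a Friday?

Check each year's weekday for Jul 11 and 22 January:
  2218: Sat/Thu  2219: Sun/Fri ✓  2220: Tue/Sat  2221: Wed/Mon  2222: Thu/Tue  2223: Fri/Wed  2224: Sun/Thu  2225: Mon/Sat  2226: Tue/Sun  2227: Wed/Mon  2228: Fri/Tue  2229: Sat/Thu  2230: Sun/Fri ✓  2231: Mon/Sat  …(22 more)…  2254: Tue/Sun  2255: Wed/Mon  2256: Fri/Tue  2257: Sat/Thu  2258: Sun/Fri ✓  2259: Mon/Sat  2260: Wed/Sun  2261: Thu/Tue  2262: Fri/Wed  2263: Sat/Thu  2264: Mon/Fri  2265: Tue/Sun  2266: Wed/Mon  2267: Thu/Tue
Both conditions hold in: 2219, 2230, 2241, 2247, 2258 — 5.

5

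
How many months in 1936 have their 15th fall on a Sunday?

Check the 15th of each month of 1936: Jan 15: Wed, Feb 15: Sat, Mar 15: Sun, Apr 15: Wed, May 15: Fri, Jun 15: Mon, Jul 15: Wed, Aug 15: Sat, Sep 15: Tue, Oct 15: Thu, Nov 15: Sun, Dec 15: Tue.
Sunday occurs in March, November — 2 months.

2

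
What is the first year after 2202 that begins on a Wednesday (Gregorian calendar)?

Jan 1 advances by 2 weekdays after a leap year and by 1 after a common year.
2202: Jan 1 is Friday.
2203: Saturday
2204: Sunday (leap)
2205: Tuesday
2206: Wednesday
2206 begins on a Wednesday

2206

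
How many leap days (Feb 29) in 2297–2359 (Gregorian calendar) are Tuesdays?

2

Leap years in 2297–2359: 14 of them.
Feb 29 weekday advances by 5 (mod 7) from one leap year to the next four years later (or differs when a century non-leap intervenes).
Leap-day weekdays: 2304:Mon 2308:Sat 2312:Thu 2316:Tue✓ 2320:Sun 2324:Fri 2328:Wed 2332:Mon 2336:Sat 2340:Thu 2344:Tue✓ 2348:Sun 2352:Fri 2356:Wed
Tuesday: 2316, 2344 → 2.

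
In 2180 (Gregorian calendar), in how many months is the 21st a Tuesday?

Check the 21st of each month of 2180: Jan 21: Fri, Feb 21: Mon, Mar 21: Tue, Apr 21: Fri, May 21: Sun, Jun 21: Wed, Jul 21: Fri, Aug 21: Mon, Sep 21: Thu, Oct 21: Sat, Nov 21: Tue, Dec 21: Thu.
Tuesday occurs in March, November — 2 months.

2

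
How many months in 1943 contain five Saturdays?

4

A month of length L has five Saturdays iff its first Saturday is on day ≤ L−28 (so day 1–3 in a 31-day month, 1–2 in a 30-day month, day 1 in a leap February).
Checking each month of 1943: Jan starts Fri (31d) ✓; Feb starts Mon (28d); Mar starts Mon (31d); Apr starts Thu (30d); May starts Sat (31d) ✓; Jun starts Tue (30d); Jul starts Thu (31d) ✓; Aug starts Sun (31d); Sep starts Wed (30d); Oct starts Fri (31d) ✓; Nov starts Mon (30d); Dec starts Wed (31d).
Five-Saturday months: January, May, July, October → 4.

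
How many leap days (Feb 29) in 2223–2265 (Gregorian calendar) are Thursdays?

1

Leap years in 2223–2265: 11 of them.
Feb 29 weekday advances by 5 (mod 7) from one leap year to the next four years later (or differs when a century non-leap intervenes).
Leap-day weekdays: 2224:Sun 2228:Fri 2232:Wed 2236:Mon 2240:Sat 2244:Thu✓ 2248:Tue 2252:Sun 2256:Fri 2260:Wed 2264:Mon
Thursday: 2244 → 1.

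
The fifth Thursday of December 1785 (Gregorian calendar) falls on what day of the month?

29

December 1, 1785 is a Thursday, so the first Thursday is the 1st.
The fifth Thursday is 1 + 28 = 29.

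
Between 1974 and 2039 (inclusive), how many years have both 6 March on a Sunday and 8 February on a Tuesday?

Check each year's weekday for 6 March and 8 February:
  1974: Wed/Fri  1975: Thu/Sat  1976: Sat/Sun  1977: Sun/Tue ✓  1978: Mon/Wed  1979: Tue/Thu  1980: Thu/Fri  1981: Fri/Sun  1982: Sat/Mon  1983: Sun/Tue ✓  1984: Tue/Wed  1985: Wed/Fri  1986: Thu/Sat  1987: Fri/Sun  …(38 more)…  2026: Fri/Sun  2027: Sat/Mon  2028: Mon/Tue  2029: Tue/Thu  2030: Wed/Fri  2031: Thu/Sat  2032: Sat/Sun  2033: Sun/Tue ✓  2034: Mon/Wed  2035: Tue/Thu  2036: Thu/Fri  2037: Fri/Sun  2038: Sat/Mon  2039: Sun/Tue ✓
Both conditions hold in: 1977, 1983, 1994, 2005, 2011, 2022, 2033, 2039 — 8.

8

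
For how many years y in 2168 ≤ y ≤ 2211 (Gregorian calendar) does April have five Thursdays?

11

April has 30 days; it has five Thursdays when Thursday falls among the first (month-length − 28) days — i.e. when April 1 is one of Thursday/Wednesday.
April 1 by year: 2168:Fri 2169:Sat 2170:Sun 2171:Mon 2172:Wed✓ 2173:Thu✓ 2174:Fri 2175:Sat 2176:Mon 2177:Tue 2178:Wed✓ 2179:Thu✓ 2180:Sat 2181:Sun 2182:Mon …(14 more)… 2197:Sat 2198:Sun 2199:Mon 2200:Tue 2201:Wed✓ 2202:Thu✓ 2203:Fri 2204:Sun 2205:Mon 2206:Tue 2207:Wed✓ 2208:Fri 2209:Sat 2210:Sun 2211:Mon
Years with five Thursdays: 2172, 2173, 2178, 2179, 2184, 2189, 2190, 2195, 2201, 2202, 2207 → 11.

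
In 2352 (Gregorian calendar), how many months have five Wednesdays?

5

A month of length L has five Wednesdays iff its first Wednesday is on day ≤ L−28 (so day 1–3 in a 31-day month, 1–2 in a 30-day month, day 1 in a leap February).
Checking each month of 2352: Jan starts Tue (31d) ✓; Feb starts Fri (29d); Mar starts Sat (31d); Apr starts Tue (30d) ✓; May starts Thu (31d); Jun starts Sun (30d); Jul starts Tue (31d) ✓; Aug starts Fri (31d); Sep starts Mon (30d); Oct starts Wed (31d) ✓; Nov starts Sat (30d); Dec starts Mon (31d) ✓.
Five-Wednesday months: January, April, July, October, December → 5.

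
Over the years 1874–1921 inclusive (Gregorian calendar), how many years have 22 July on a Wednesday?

Track 22 July's weekday year by year (advancing +1, or +2 across a Feb 29):
  1874: Wed ✓  1875: Thu (+1)  1876: Sat (+2)  1877: Sun (+1)  1878: Mon (+1)
  1879: Tue (+1)  1880: Thu (+2)  1881: Fri (+1)  1882: Sat (+1)  1883: Sun (+1)
  1884: Tue (+2)  1885: Wed (+1) ✓  1886: Thu (+1)  1887: Fri (+1)  … (20 more years) …
  1908: Wed (+2) ✓  1909: Thu (+1)  1910: Fri (+1)  1911: Sat (+1)  1912: Mon (+2)
  1913: Tue (+1)  1914: Wed (+1) ✓  1915: Thu (+1)  1916: Sat (+2)  1917: Sun (+1)
  1918: Mon (+1)  1919: Tue (+1)  1920: Thu (+2)  1921: Fri (+1)
Wednesday years: 1874, 1885, 1891, 1896, 1903, 1908, 1914 — 7 in total.

7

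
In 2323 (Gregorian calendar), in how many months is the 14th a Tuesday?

1

Check the 14th of each month of 2323: Jan 14: Sun, Feb 14: Wed, Mar 14: Wed, Apr 14: Sat, May 14: Mon, Jun 14: Thu, Jul 14: Sat, Aug 14: Tue, Sep 14: Fri, Oct 14: Sun, Nov 14: Wed, Dec 14: Fri.
Tuesday occurs in August — 1 month.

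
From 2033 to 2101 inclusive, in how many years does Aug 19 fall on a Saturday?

9

Track Aug 19's weekday year by year (advancing +1, or +2 across a Feb 29):
  2033: Fri  2034: Sat (+1) ✓  2035: Sun (+1)  2036: Tue (+2)  2037: Wed (+1)
  2038: Thu (+1)  2039: Fri (+1)  2040: Sun (+2)  2041: Mon (+1)  2042: Tue (+1)
  2043: Wed (+1)  2044: Fri (+2)  2045: Sat (+1) ✓  2046: Sun (+1)  … (41 more years) …
  2088: Thu (+2)  2089: Fri (+1)  2090: Sat (+1) ✓  2091: Sun (+1)  2092: Tue (+2)
  2093: Wed (+1)  2094: Thu (+1)  2095: Fri (+1)  2096: Sun (+2)  2097: Mon (+1)
  2098: Tue (+1)  2099: Wed (+1)  2100: Thu (+1)  2101: Fri (+1)
Saturday years: 2034, 2045, 2051, 2056, 2062, 2073, 2079, 2084, 2090 — 9 in total.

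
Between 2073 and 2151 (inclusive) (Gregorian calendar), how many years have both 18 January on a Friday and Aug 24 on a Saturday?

Check each year's weekday for 18 January and Aug 24:
  2073: Wed/Thu  2074: Thu/Fri  2075: Fri/Sat ✓  2076: Sat/Mon  2077: Mon/Tue  2078: Tue/Wed  2079: Wed/Thu  2080: Thu/Sat  2081: Sat/Sun  2082: Sun/Mon  2083: Mon/Tue  2084: Tue/Thu  2085: Thu/Fri  2086: Fri/Sat ✓  …(51 more)…  2138: Sat/Sun  2139: Sun/Mon  2140: Mon/Wed  2141: Wed/Thu  2142: Thu/Fri  2143: Fri/Sat ✓  2144: Sat/Mon  2145: Mon/Tue  2146: Tue/Wed  2147: Wed/Thu  2148: Thu/Sat  2149: Sat/Sun  2150: Sun/Mon  2151: Mon/Tue
Both conditions hold in: 2075, 2086, 2097, 2109, 2115, 2126, 2137, 2143 — 8.

8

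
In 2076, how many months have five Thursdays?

A month of length L has five Thursdays iff its first Thursday is on day ≤ L−28 (so day 1–3 in a 31-day month, 1–2 in a 30-day month, day 1 in a leap February).
Checking each month of 2076: Jan starts Wed (31d) ✓; Feb starts Sat (29d); Mar starts Sun (31d); Apr starts Wed (30d) ✓; May starts Fri (31d); Jun starts Mon (30d); Jul starts Wed (31d) ✓; Aug starts Sat (31d); Sep starts Tue (30d); Oct starts Thu (31d) ✓; Nov starts Sun (30d); Dec starts Tue (31d) ✓.
Five-Thursday months: January, April, July, October, December → 5.

5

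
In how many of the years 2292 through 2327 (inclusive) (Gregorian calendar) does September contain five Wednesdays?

September has 30 days; it has five Wednesdays when Wednesday falls among the first (month-length − 28) days — i.e. when September 1 is one of Wednesday/Tuesday.
September 1 by year: 2292:Thu 2293:Fri 2294:Sat 2295:Sun 2296:Tue✓ 2297:Wed✓ 2298:Thu 2299:Fri 2300:Sat 2301:Sun 2302:Mon 2303:Tue✓ 2304:Thu 2305:Fri 2306:Sat …(6 more)… 2313:Mon 2314:Tue✓ 2315:Wed✓ 2316:Fri 2317:Sat 2318:Sun 2319:Mon 2320:Wed✓ 2321:Thu 2322:Fri 2323:Sat 2324:Mon 2325:Tue✓ 2326:Wed✓ 2327:Thu
Years with five Wednesdays: 2296, 2297, 2303, 2308, 2309, 2314, 2315, 2320, 2325, 2326 → 10.

10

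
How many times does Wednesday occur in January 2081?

5

January 2081 has 31 days and begins on Wednesday.
The first Wednesday is January 1.
Wednesdays fall on 1, 8, 15, 22, 29 — that's 5.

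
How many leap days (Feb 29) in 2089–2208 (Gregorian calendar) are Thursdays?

3

Leap years in 2089–2208: 28 of them.
Feb 29 weekday advances by 5 (mod 7) from one leap year to the next four years later (or differs when a century non-leap intervenes).
Leap-day weekdays: 2092:Fri 2096:Wed 2104:Fri 2108:Wed 2112:Mon 2116:Sat 2120:Thu✓ 2124:Tue 2128:Sun 2132:Fri 2136:Wed 2140:Mon 2144:Sat 2148:Thu✓ 2152:Tue 2156:Sun 2160:Fri 2164:Wed 2168:Mon 2172:Sat 2176:Thu✓ 2180:Tue 2184:Sun 2188:Fri 2192:Wed 2196:Mon 2204:Wed 2208:Mon
Thursday: 2120, 2148, 2176 → 3.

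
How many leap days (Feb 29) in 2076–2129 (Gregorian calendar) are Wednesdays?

2

Leap years in 2076–2129: 13 of them.
Feb 29 weekday advances by 5 (mod 7) from one leap year to the next four years later (or differs when a century non-leap intervenes).
Leap-day weekdays: 2076:Sat 2080:Thu 2084:Tue 2088:Sun 2092:Fri 2096:Wed✓ 2104:Fri 2108:Wed✓ 2112:Mon 2116:Sat 2120:Thu 2124:Tue 2128:Sun
Wednesday: 2096, 2108 → 2.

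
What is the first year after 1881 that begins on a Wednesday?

Jan 1 advances by 2 weekdays after a leap year and by 1 after a common year.
1881: Jan 1 is Saturday.
1882: Sunday
1883: Monday
1884: Tuesday (leap)
1885: Thursday
1886: Friday
1887: Saturday
1888: Sunday (leap)
1889: Tuesday
1890: Wednesday
1890 begins on a Wednesday

1890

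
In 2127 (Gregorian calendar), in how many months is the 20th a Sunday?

2

Check the 20th of each month of 2127: Jan 20: Mon, Feb 20: Thu, Mar 20: Thu, Apr 20: Sun, May 20: Tue, Jun 20: Fri, Jul 20: Sun, Aug 20: Wed, Sep 20: Sat, Oct 20: Mon, Nov 20: Thu, Dec 20: Sat.
Sunday occurs in April, July — 2 months.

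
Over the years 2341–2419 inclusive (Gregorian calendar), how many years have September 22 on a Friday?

Track September 22's weekday year by year (advancing +1, or +2 across a Feb 29):
  2341: Mon  2342: Tue (+1)  2343: Wed (+1)  2344: Fri (+2) ✓  2345: Sat (+1)
  2346: Sun (+1)  2347: Mon (+1)  2348: Wed (+2)  2349: Thu (+1)  2350: Fri (+1) ✓
  2351: Sat (+1)  2352: Mon (+2)  2353: Tue (+1)  2354: Wed (+1)  … (51 more years) …
  2406: Fri (+1) ✓  2407: Sat (+1)  2408: Mon (+2)  2409: Tue (+1)  2410: Wed (+1)
  2411: Thu (+1)  2412: Sat (+2)  2413: Sun (+1)  2414: Mon (+1)  2415: Tue (+1)
  2416: Thu (+2)  2417: Fri (+1) ✓  2418: Sat (+1)  2419: Sun (+1)
Friday years: 2344, 2350, 2361, 2367, 2372, 2378, 2389, 2395, 2400, 2406, 2417 — 11 in total.

11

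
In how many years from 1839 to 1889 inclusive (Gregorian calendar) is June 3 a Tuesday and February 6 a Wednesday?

2

Check each year's weekday for June 3 and February 6:
  1839: Mon/Wed  1840: Wed/Thu  1841: Thu/Sat  1842: Fri/Sun  1843: Sat/Mon  1844: Mon/Tue  1845: Tue/Thu  1846: Wed/Fri  1847: Thu/Sat  1848: Sat/Sun  1849: Sun/Tue  1850: Mon/Wed  1851: Tue/Thu  1852: Thu/Fri  …(23 more)…  1876: Sat/Sun  1877: Sun/Tue  1878: Mon/Wed  1879: Tue/Thu  1880: Thu/Fri  1881: Fri/Sun  1882: Sat/Mon  1883: Sun/Tue  1884: Tue/Wed ✓  1885: Wed/Fri  1886: Thu/Sat  1887: Fri/Sun  1888: Sun/Mon  1889: Mon/Wed
Both conditions hold in: 1856, 1884 — 2.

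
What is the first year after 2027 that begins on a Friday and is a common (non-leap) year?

Jan 1 advances by 2 weekdays after a leap year and by 1 after a common year.
2027: Jan 1 is Friday.
2028: Saturday (leap)
2029: Monday
2030: Tuesday
2031: Wednesday
2032: Thursday (leap)
2033: Saturday
2034: Sunday
2035: Monday
2036: Tuesday (leap)
2037: Thursday
2038: Friday
2038 begins on a Friday and is a common year.

2038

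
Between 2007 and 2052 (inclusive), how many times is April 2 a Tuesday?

7

Track April 2's weekday year by year (advancing +1, or +2 across a Feb 29):
  2007: Mon  2008: Wed (+2)  2009: Thu (+1)  2010: Fri (+1)  2011: Sat (+1)
  2012: Mon (+2)  2013: Tue (+1) ✓  2014: Wed (+1)  2015: Thu (+1)  2016: Sat (+2)
  2017: Sun (+1)  2018: Mon (+1)  2019: Tue (+1) ✓  2020: Thu (+2)  … (18 more years) …
  2039: Sat (+1)  2040: Mon (+2)  2041: Tue (+1) ✓  2042: Wed (+1)  2043: Thu (+1)
  2044: Sat (+2)  2045: Sun (+1)  2046: Mon (+1)  2047: Tue (+1) ✓  2048: Thu (+2)
  2049: Fri (+1)  2050: Sat (+1)  2051: Sun (+1)  2052: Tue (+2) ✓
Tuesday years: 2013, 2019, 2024, 2030, 2041, 2047, 2052 — 7 in total.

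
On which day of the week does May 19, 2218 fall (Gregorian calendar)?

January 1, 2218 is a Thursday.
May 19 is day 139 of the year, i.e. 138 days after Jan 1.
138 mod 7 = 5, so advance 5 weekdays from Thursday: Tuesday.

Tuesday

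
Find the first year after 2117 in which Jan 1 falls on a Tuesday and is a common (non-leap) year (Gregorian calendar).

2126

Jan 1 advances by 2 weekdays after a leap year and by 1 after a common year.
2117: Jan 1 is Friday.
2118: Saturday
2119: Sunday
2120: Monday (leap)
2121: Wednesday
2122: Thursday
2123: Friday
2124: Saturday (leap)
2125: Monday
2126: Tuesday
2126 begins on a Tuesday and is a common year.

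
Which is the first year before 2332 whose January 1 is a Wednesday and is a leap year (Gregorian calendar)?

Jan 1 advances by 2 weekdays after a leap year and by 1 after a common year.
2332: Jan 1 is Friday (leap).
2331: Thursday
2330: Wednesday
2329: Tuesday
2328: Sunday (leap)
2327: Saturday
2326: Friday
2325: Thursday
2324: Tuesday (leap)
2323: Monday
2322: Sunday
2321: Saturday
2320: Thursday (leap)
2319: Wednesday
2318: Tuesday
2317: Monday
2316: Saturday (leap)
2315: Friday
2314: Thursday
2313: Wednesday
2312: Monday (leap)
2311: Sunday
2310: Saturday
2309: Friday
2308: Wednesday (leap)
2308 begins on a Wednesday and is a leap year.

2308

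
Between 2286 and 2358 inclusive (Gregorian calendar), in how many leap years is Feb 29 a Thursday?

Leap years in 2286–2358: 17 of them.
Feb 29 weekday advances by 5 (mod 7) from one leap year to the next four years later (or differs when a century non-leap intervenes).
Leap-day weekdays: 2288:Wed 2292:Mon 2296:Sat 2304:Mon 2308:Sat 2312:Thu✓ 2316:Tue 2320:Sun 2324:Fri 2328:Wed 2332:Mon 2336:Sat 2340:Thu✓ 2344:Tue 2348:Sun 2352:Fri 2356:Wed
Thursday: 2312, 2340 → 2.

2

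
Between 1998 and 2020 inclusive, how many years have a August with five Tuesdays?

August has 31 days; it has five Tuesdays when Tuesday falls among the first (month-length − 28) days — i.e. when August 1 is one of Tuesday/Monday/Sunday.
August 1 by year: 1998:Sat 1999:Sun✓ 2000:Tue✓ 2001:Wed 2002:Thu 2003:Fri 2004:Sun✓ 2005:Mon✓ 2006:Tue✓ 2007:Wed 2008:Fri 2009:Sat 2010:Sun✓ 2011:Mon✓ 2012:Wed 2013:Thu 2014:Fri 2015:Sat 2016:Mon✓ 2017:Tue✓ 2018:Wed 2019:Thu 2020:Sat
Years with five Tuesdays: 1999, 2000, 2004, 2005, 2006, 2010, 2011, 2016, 2017 → 9.

9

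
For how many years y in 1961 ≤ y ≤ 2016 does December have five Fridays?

December has 31 days; it has five Fridays when Friday falls among the first (month-length − 28) days — i.e. when December 1 is one of Friday/Thursday/Wednesday.
December 1 by year: 1961:Fri✓ 1962:Sat 1963:Sun 1964:Tue 1965:Wed✓ 1966:Thu✓ 1967:Fri✓ 1968:Sun 1969:Mon 1970:Tue 1971:Wed✓ 1972:Fri✓ 1973:Sat 1974:Sun 1975:Mon …(26 more)… 2002:Sun 2003:Mon 2004:Wed✓ 2005:Thu✓ 2006:Fri✓ 2007:Sat 2008:Mon 2009:Tue 2010:Wed✓ 2011:Thu✓ 2012:Sat 2013:Sun 2014:Mon 2015:Tue 2016:Thu✓
Years with five Fridays: 1961, 1965, 1966, 1967, 1971, 1972, 1976, 1977, 1978, 1982, 1983, 1988, 1989, 1993, 1994, 1995, 1999, 2000, 2004, 2005, 2006, 2010, 2011, 2016 → 24.

24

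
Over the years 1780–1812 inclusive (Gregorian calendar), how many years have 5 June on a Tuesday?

6

Track 5 June's weekday year by year (advancing +1, or +2 across a Feb 29):
  1780: Mon  1781: Tue (+1) ✓  1782: Wed (+1)  1783: Thu (+1)  1784: Sat (+2)
  1785: Sun (+1)  1786: Mon (+1)  1787: Tue (+1) ✓  1788: Thu (+2)  1789: Fri (+1)
  1790: Sat (+1)  1791: Sun (+1)  1792: Tue (+2) ✓  1793: Wed (+1)  … (5 more years) …
  1799: Wed (+1)  1800: Thu (+1)  1801: Fri (+1)  1802: Sat (+1)  1803: Sun (+1)
  1804: Tue (+2) ✓  1805: Wed (+1)  1806: Thu (+1)  1807: Fri (+1)  1808: Sun (+2)
  1809: Mon (+1)  1810: Tue (+1) ✓  1811: Wed (+1)  1812: Fri (+2)
Tuesday years: 1781, 1787, 1792, 1798, 1804, 1810 — 6 in total.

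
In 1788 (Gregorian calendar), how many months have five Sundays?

4

A month of length L has five Sundays iff its first Sunday is on day ≤ L−28 (so day 1–3 in a 31-day month, 1–2 in a 30-day month, day 1 in a leap February).
Checking each month of 1788: Jan starts Tue (31d); Feb starts Fri (29d); Mar starts Sat (31d) ✓; Apr starts Tue (30d); May starts Thu (31d); Jun starts Sun (30d) ✓; Jul starts Tue (31d); Aug starts Fri (31d) ✓; Sep starts Mon (30d); Oct starts Wed (31d); Nov starts Sat (30d) ✓; Dec starts Mon (31d).
Five-Sunday months: March, June, August, November → 4.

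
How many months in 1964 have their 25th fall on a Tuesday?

Check the 25th of each month of 1964: Jan 25: Sat, Feb 25: Tue, Mar 25: Wed, Apr 25: Sat, May 25: Mon, Jun 25: Thu, Jul 25: Sat, Aug 25: Tue, Sep 25: Fri, Oct 25: Sun, Nov 25: Wed, Dec 25: Fri.
Tuesday occurs in February, August — 2 months.

2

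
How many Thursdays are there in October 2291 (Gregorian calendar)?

October 2291 has 31 days and begins on Thursday.
The first Thursday is October 1.
Thursdays fall on 1, 8, 15, 22, 29 — that's 5.

5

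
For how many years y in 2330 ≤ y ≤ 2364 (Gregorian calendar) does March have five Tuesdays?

15

March has 31 days; it has five Tuesdays when Tuesday falls among the first (month-length − 28) days — i.e. when March 1 is one of Tuesday/Monday/Sunday.
March 1 by year: 2330:Sat 2331:Sun✓ 2332:Tue✓ 2333:Wed 2334:Thu 2335:Fri 2336:Sun✓ 2337:Mon✓ 2338:Tue✓ 2339:Wed 2340:Fri 2341:Sat 2342:Sun✓ 2343:Mon✓ 2344:Wed …(5 more)… 2350:Wed 2351:Thu 2352:Sat 2353:Sun✓ 2354:Mon✓ 2355:Tue✓ 2356:Thu 2357:Fri 2358:Sat 2359:Sun✓ 2360:Tue✓ 2361:Wed 2362:Thu 2363:Fri 2364:Sun✓
Years with five Tuesdays: 2331, 2332, 2336, 2337, 2338, 2342, 2343, 2348, 2349, 2353, 2354, 2355, 2359, 2360, 2364 → 15.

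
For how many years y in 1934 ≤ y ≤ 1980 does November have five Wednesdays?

13

November has 30 days; it has five Wednesdays when Wednesday falls among the first (month-length − 28) days — i.e. when November 1 is one of Wednesday/Tuesday.
November 1 by year: 1934:Thu 1935:Fri 1936:Sun 1937:Mon 1938:Tue✓ 1939:Wed✓ 1940:Fri 1941:Sat 1942:Sun 1943:Mon 1944:Wed✓ 1945:Thu 1946:Fri 1947:Sat 1948:Mon …(17 more)… 1966:Tue✓ 1967:Wed✓ 1968:Fri 1969:Sat 1970:Sun 1971:Mon 1972:Wed✓ 1973:Thu 1974:Fri 1975:Sat 1976:Mon 1977:Tue✓ 1978:Wed✓ 1979:Thu 1980:Sat
Years with five Wednesdays: 1938, 1939, 1944, 1949, 1950, 1955, 1960, 1961, 1966, 1967, 1972, 1977, 1978 → 13.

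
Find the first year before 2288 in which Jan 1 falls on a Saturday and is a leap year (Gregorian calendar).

Jan 1 advances by 2 weekdays after a leap year and by 1 after a common year.
2288: Jan 1 is Sunday (leap).
2287: Saturday
2286: Friday
2285: Thursday
2284: Tuesday (leap)
2283: Monday
2282: Sunday
2281: Saturday
2280: Thursday (leap)
2279: Wednesday
2278: Tuesday
2277: Monday
2276: Saturday (leap)
2276 begins on a Saturday and is a leap year.

2276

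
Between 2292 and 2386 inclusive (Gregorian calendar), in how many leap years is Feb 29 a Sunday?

Leap years in 2292–2386: 23 of them.
Feb 29 weekday advances by 5 (mod 7) from one leap year to the next four years later (or differs when a century non-leap intervenes).
Leap-day weekdays: 2292:Mon 2296:Sat 2304:Mon 2308:Sat 2312:Thu 2316:Tue 2320:Sun✓ 2324:Fri 2328:Wed 2332:Mon 2336:Sat 2340:Thu 2344:Tue 2348:Sun✓ 2352:Fri 2356:Wed 2360:Mon 2364:Sat 2368:Thu 2372:Tue 2376:Sun✓ 2380:Fri 2384:Wed
Sunday: 2320, 2348, 2376 → 3.

3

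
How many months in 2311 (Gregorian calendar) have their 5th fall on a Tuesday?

2

Check the 5th of each month of 2311: Jan 5: Thu, Feb 5: Sun, Mar 5: Sun, Apr 5: Wed, May 5: Fri, Jun 5: Mon, Jul 5: Wed, Aug 5: Sat, Sep 5: Tue, Oct 5: Thu, Nov 5: Sun, Dec 5: Tue.
Tuesday occurs in September, December — 2 months.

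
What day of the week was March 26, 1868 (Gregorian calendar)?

January 1, 1868 is a Wednesday.
March 26 is day 86 of the year, i.e. 85 days after Jan 1.
85 mod 7 = 1, so advance 1 weekday from Wednesday: Thursday.

Thursday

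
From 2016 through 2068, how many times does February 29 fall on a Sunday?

2

Leap years in 2016–2068: 14 of them.
Feb 29 weekday advances by 5 (mod 7) from one leap year to the next four years later (or differs when a century non-leap intervenes).
Leap-day weekdays: 2016:Mon 2020:Sat 2024:Thu 2028:Tue 2032:Sun✓ 2036:Fri 2040:Wed 2044:Mon 2048:Sat 2052:Thu 2056:Tue 2060:Sun✓ 2064:Fri 2068:Wed
Sunday: 2032, 2060 → 2.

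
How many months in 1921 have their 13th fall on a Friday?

1

Check the 13th of each month of 1921: Jan 13: Thu, Feb 13: Sun, Mar 13: Sun, Apr 13: Wed, May 13: Fri, Jun 13: Mon, Jul 13: Wed, Aug 13: Sat, Sep 13: Tue, Oct 13: Thu, Nov 13: Sun, Dec 13: Tue.
Friday occurs in May — 1 month.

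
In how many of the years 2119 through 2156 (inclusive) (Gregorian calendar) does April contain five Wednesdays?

April has 30 days; it has five Wednesdays when Wednesday falls among the first (month-length − 28) days — i.e. when April 1 is one of Wednesday/Tuesday.
April 1 by year: 2119:Sat 2120:Mon 2121:Tue✓ 2122:Wed✓ 2123:Thu 2124:Sat 2125:Sun 2126:Mon 2127:Tue✓ 2128:Thu 2129:Fri 2130:Sat 2131:Sun 2132:Tue✓ 2133:Wed✓ …(8 more)… 2142:Sun 2143:Mon 2144:Wed✓ 2145:Thu 2146:Fri 2147:Sat 2148:Mon 2149:Tue✓ 2150:Wed✓ 2151:Thu 2152:Sat 2153:Sun 2154:Mon 2155:Tue✓ 2156:Thu
Years with five Wednesdays: 2121, 2122, 2127, 2132, 2133, 2138, 2139, 2144, 2149, 2150, 2155 → 11.

11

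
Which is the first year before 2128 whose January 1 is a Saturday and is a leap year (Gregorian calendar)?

Jan 1 advances by 2 weekdays after a leap year and by 1 after a common year.
2128: Jan 1 is Thursday (leap).
2127: Wednesday
2126: Tuesday
2125: Monday
2124: Saturday (leap)
2124 begins on a Saturday and is a leap year.

2124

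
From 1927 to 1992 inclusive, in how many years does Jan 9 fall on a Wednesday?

Track Jan 9's weekday year by year (advancing +1, or +2 across a Feb 29):
  1927: Sun  1928: Mon (+1)  1929: Wed (+2) ✓  1930: Thu (+1)  1931: Fri (+1)
  1932: Sat (+1)  1933: Mon (+2)  1934: Tue (+1)  1935: Wed (+1) ✓  1936: Thu (+1)
  1937: Sat (+2)  1938: Sun (+1)  1939: Mon (+1)  1940: Tue (+1)  … (38 more years) …
  1979: Tue (+1)  1980: Wed (+1) ✓  1981: Fri (+2)  1982: Sat (+1)  1983: Sun (+1)
  1984: Mon (+1)  1985: Wed (+2) ✓  1986: Thu (+1)  1987: Fri (+1)  1988: Sat (+1)
  1989: Mon (+2)  1990: Tue (+1)  1991: Wed (+1) ✓  1992: Thu (+1)
Wednesday years: 1929, 1935, 1946, 1952, 1957, 1963, 1974, 1980, 1985, 1991 — 10 in total.

10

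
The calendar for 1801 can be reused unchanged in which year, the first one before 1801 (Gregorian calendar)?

1795

Two years share a calendar iff Jan 1 falls on the same weekday and both are leap or both are common. 1801: Jan 1 is Thursday, common year.
1800: Jan 1 Wednesday, common
1799: Jan 1 Tuesday, common
1798: Jan 1 Monday, common
1797: Jan 1 Sunday, common
1796: Jan 1 Friday, leap
1795: Jan 1 Thursday, common
1795 matches on both conditions.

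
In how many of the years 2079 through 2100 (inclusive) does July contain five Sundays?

8

July has 31 days; it has five Sundays when Sunday falls among the first (month-length − 28) days — i.e. when July 1 is one of Sunday/Saturday/Friday.
July 1 by year: 2079:Sat✓ 2080:Mon 2081:Tue 2082:Wed 2083:Thu 2084:Sat✓ 2085:Sun✓ 2086:Mon 2087:Tue 2088:Thu 2089:Fri✓ 2090:Sat✓ 2091:Sun✓ 2092:Tue 2093:Wed 2094:Thu 2095:Fri✓ 2096:Sun✓ 2097:Mon 2098:Tue 2099:Wed 2100:Thu
Years with five Sundays: 2079, 2084, 2085, 2089, 2090, 2091, 2095, 2096 → 8.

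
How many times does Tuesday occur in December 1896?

December 1896 has 31 days and begins on Tuesday.
The first Tuesday is December 1.
Tuesdays fall on 1, 8, 15, 22, 29 — that's 5.

5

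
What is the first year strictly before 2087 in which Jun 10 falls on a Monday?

2086

From one year to the next, a fixed date's weekday advances by 1, or by 2 when a Feb 29 lies between the two dates.
2087: June 10 is Tuesday.
2086: Monday (−1)
Jun 10 falls on a Monday in 2086.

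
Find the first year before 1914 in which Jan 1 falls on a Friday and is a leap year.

1904

Jan 1 advances by 2 weekdays after a leap year and by 1 after a common year.
1914: Jan 1 is Thursday.
1913: Wednesday
1912: Monday (leap)
1911: Sunday
1910: Saturday
1909: Friday
1908: Wednesday (leap)
1907: Tuesday
1906: Monday
1905: Sunday
1904: Friday (leap)
1904 begins on a Friday and is a leap year.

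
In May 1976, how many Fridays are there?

4

May 1976 has 31 days and begins on Saturday.
The first Friday is May 7.
Fridays fall on 7, 14, 21, 28 — that's 4.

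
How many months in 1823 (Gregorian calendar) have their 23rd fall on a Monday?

1

Check the 23rd of each month of 1823: Jan 23: Thu, Feb 23: Sun, Mar 23: Sun, Apr 23: Wed, May 23: Fri, Jun 23: Mon, Jul 23: Wed, Aug 23: Sat, Sep 23: Tue, Oct 23: Thu, Nov 23: Sun, Dec 23: Tue.
Monday occurs in June — 1 month.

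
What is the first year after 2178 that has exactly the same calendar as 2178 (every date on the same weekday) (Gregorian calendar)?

2189

Two years share a calendar iff Jan 1 falls on the same weekday and both are leap or both are common. 2178: Jan 1 is Thursday, common year.
2179: Jan 1 Friday, common
2180: Jan 1 Saturday, leap
2181: Jan 1 Monday, common
2182: Jan 1 Tuesday, common
2183: Jan 1 Wednesday, common
2184: Jan 1 Thursday, leap
2185: Jan 1 Saturday, common
2186: Jan 1 Sunday, common
2187: Jan 1 Monday, common
2188: Jan 1 Tuesday, leap
2189: Jan 1 Thursday, common
2189 matches on both conditions.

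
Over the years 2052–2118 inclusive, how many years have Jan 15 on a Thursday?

Track Jan 15's weekday year by year (advancing +1, or +2 across a Feb 29):
  2052: Mon  2053: Wed (+2)  2054: Thu (+1) ✓  2055: Fri (+1)  2056: Sat (+1)
  2057: Mon (+2)  2058: Tue (+1)  2059: Wed (+1)  2060: Thu (+1) ✓  2061: Sat (+2)
  2062: Sun (+1)  2063: Mon (+1)  2064: Tue (+1)  2065: Thu (+2) ✓  … (39 more years) …
  2105: Thu (+2) ✓  2106: Fri (+1)  2107: Sat (+1)  2108: Sun (+1)  2109: Tue (+2)
  2110: Wed (+1)  2111: Thu (+1) ✓  2112: Fri (+1)  2113: Sun (+2)  2114: Mon (+1)
  2115: Tue (+1)  2116: Wed (+1)  2117: Fri (+2)  2118: Sat (+1)
Thursday years: 2054, 2060, 2065, 2071, 2082, 2088, 2093, 2099, 2105, 2111 — 10 in total.

10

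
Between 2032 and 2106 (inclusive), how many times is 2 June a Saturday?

11

Track 2 June's weekday year by year (advancing +1, or +2 across a Feb 29):
  2032: Wed  2033: Thu (+1)  2034: Fri (+1)  2035: Sat (+1) ✓  2036: Mon (+2)
  2037: Tue (+1)  2038: Wed (+1)  2039: Thu (+1)  2040: Sat (+2) ✓  2041: Sun (+1)
  2042: Mon (+1)  2043: Tue (+1)  2044: Thu (+2)  2045: Fri (+1)  … (47 more years) …
  2093: Tue (+1)  2094: Wed (+1)  2095: Thu (+1)  2096: Sat (+2) ✓  2097: Sun (+1)
  2098: Mon (+1)  2099: Tue (+1)  2100: Wed (+1)  2101: Thu (+1)  2102: Fri (+1)
  2103: Sat (+1) ✓  2104: Mon (+2)  2105: Tue (+1)  2106: Wed (+1)
Saturday years: 2035, 2040, 2046, 2057, 2063, 2068, 2074, 2085, 2091, 2096, 2103 — 11 in total.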